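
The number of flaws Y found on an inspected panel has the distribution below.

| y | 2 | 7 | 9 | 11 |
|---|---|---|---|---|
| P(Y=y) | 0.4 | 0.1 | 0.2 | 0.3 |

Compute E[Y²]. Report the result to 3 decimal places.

59.000

E[Y²] = (2)²(0.4) + (7)²(0.1) + (9)²(0.2) + (11)²(0.3) = 59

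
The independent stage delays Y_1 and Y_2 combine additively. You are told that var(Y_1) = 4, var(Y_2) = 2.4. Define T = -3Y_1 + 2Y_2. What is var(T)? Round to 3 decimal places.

45.600

By independence, var(T) = (-3)²var(Y_1) + (2)²var(Y_2)
= (-3)²·4 + (2)²·2.4 = 45.6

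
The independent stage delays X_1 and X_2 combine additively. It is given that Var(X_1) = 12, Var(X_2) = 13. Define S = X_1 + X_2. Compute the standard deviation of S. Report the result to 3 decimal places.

By independence, Var(S) = (1)²Var(X_1) + (1)²Var(X_2)
= (1)²·12 + (1)²·13 = 25
SD(S) = √25 ≈ 5.000

5.000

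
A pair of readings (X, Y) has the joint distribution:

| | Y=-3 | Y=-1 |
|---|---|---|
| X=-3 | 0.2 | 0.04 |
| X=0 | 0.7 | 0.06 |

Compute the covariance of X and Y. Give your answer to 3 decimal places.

E[X] = -0.72,  E[Y] = -2.8
E[XY] = 1.92
cov(X,Y) = E[XY] − E[X]E[Y] = 1.92 − (-0.72)(-2.8) = -0.096

-0.096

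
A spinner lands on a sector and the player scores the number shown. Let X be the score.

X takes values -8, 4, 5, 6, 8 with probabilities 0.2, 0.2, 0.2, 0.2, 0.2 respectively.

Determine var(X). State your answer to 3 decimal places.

32.000

E[X] = (-8)(0.2) + (4)(0.2) + (5)(0.2) + (6)(0.2) + (8)(0.2) = 3
E[X²] = (-8)²(0.2) + (4)²(0.2) + (5)²(0.2) + (6)²(0.2) + (8)²(0.2) = 41
var(X) = E[X²] − (E[X])² = 41 − (3)² = 32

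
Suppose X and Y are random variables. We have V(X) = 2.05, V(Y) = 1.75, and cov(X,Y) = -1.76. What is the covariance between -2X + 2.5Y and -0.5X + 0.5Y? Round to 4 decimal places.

cov(-2X + 2.5Y, -0.5X + 0.5Y) = (-2)(-0.5)V(X) + (2.5)(0.5)V(Y) + [(-2)(0.5) + (2.5)(-0.5)]cov(X,Y)
= 1·2.05 + 1.25·1.75 + -2.25·-1.76 = 8.1975

8.1975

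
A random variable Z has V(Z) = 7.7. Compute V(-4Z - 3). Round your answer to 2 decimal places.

V(-4Z - 3) = (-4)²·V(Z) = 16·7.7 = 123.2

123.20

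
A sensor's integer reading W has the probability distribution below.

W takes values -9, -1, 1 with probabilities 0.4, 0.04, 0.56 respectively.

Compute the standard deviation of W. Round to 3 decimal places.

E[W] = (-9)(0.4) + (-1)(0.04) + (1)(0.56) = -3.08
E[W²] = (-9)²(0.4) + (-1)²(0.04) + (1)²(0.56) = 33
var(W) = E[W²] − (E[W])² = 33 − (-3.08)² = 23.5136
SD(W) = √23.5136 ≈ 4.849

4.849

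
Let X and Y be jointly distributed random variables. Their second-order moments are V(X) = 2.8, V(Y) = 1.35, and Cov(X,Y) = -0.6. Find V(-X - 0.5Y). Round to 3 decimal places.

V(-X - 0.5Y) = (-1)²·V(X) + (-0.5)²·V(Y) + 2·(-1)·(-0.5)·Cov(X,Y)
= 1·2.8 + 0.25·1.35 + 1·-0.6 = 2.5375

2.538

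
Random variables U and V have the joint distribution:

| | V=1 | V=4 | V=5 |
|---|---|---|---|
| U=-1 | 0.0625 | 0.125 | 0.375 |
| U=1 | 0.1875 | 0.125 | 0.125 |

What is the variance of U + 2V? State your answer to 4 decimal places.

9.1094

E[U] = -0.125,  E[V] = 3.75,  E[UV] = -1.125
var(U) = 1 − (-0.125)² = 0.984375;  var(V) = 16.75 − (3.75)² = 2.6875
Cov(U,V) = -1.125 − (-0.125)(3.75) = -0.65625
var(U + 2V) = (1)²·0.984375 + (2)²·2.6875 + 2·(1)·(2)·-0.65625 = 9.109375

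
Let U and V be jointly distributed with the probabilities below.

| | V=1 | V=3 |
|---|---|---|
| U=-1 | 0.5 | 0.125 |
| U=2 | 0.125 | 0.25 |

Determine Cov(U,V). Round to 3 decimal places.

0.656

E[U] = 0.125,  E[V] = 1.75
E[UV] = 0.875
Cov(U,V) = E[UV] − E[U]E[V] = 0.875 − (0.125)(1.75) = 0.65625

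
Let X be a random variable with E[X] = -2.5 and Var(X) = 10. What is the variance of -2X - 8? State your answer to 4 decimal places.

Var(-2X - 8) = (-2)²·Var(X) = 4·10 = 40

40.0000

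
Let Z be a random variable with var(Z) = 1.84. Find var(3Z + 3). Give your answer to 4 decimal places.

var(3Z + 3) = (3)²·var(Z) = 9·1.84 = 16.56

16.5600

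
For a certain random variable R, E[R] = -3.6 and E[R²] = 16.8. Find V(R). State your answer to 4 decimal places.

3.8400

V(R) = 16.8 − (-3.6)² = 3.84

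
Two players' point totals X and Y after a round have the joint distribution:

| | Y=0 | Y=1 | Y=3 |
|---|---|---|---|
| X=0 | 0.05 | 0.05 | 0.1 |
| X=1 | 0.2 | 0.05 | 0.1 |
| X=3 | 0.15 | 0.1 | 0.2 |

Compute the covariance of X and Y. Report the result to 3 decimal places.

0.070

E[X] = 1.7,  E[Y] = 1.4
E[XY] = 2.45
Cov(X,Y) = E[XY] − E[X]E[Y] = 2.45 − (1.7)(1.4) = 0.07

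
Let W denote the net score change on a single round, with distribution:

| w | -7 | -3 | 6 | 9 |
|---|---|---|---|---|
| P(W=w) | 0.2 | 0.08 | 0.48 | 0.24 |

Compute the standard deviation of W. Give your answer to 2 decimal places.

E[W] = (-7)(0.2) + (-3)(0.08) + (6)(0.48) + (9)(0.24) = 3.4
E[W²] = (-7)²(0.2) + (-3)²(0.08) + (6)²(0.48) + (9)²(0.24) = 47.24
Var(W) = E[W²] − (E[W])² = 47.24 − (3.4)² = 35.68
sd(W) = √35.68 ≈ 5.97

5.97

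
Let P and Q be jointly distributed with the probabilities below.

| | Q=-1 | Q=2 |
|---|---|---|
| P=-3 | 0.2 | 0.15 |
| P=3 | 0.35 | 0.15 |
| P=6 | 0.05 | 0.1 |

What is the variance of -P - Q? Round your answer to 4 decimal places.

E[P] = 1.35,  E[Q] = 0.2,  E[PQ] = 0.45
var(P) = 13.05 − (1.35)² = 11.2275;  var(Q) = 2.2 − (0.2)² = 2.16
Cov(P,Q) = 0.45 − (1.35)(0.2) = 0.18
var(-P - Q) = (-1)²·11.2275 + (-1)²·2.16 + 2·(-1)·(-1)·0.18 = 13.7475

13.7475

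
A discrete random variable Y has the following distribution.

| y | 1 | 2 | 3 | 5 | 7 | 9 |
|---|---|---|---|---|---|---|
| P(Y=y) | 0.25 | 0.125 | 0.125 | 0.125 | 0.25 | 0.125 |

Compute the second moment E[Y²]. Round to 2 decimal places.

E[Y²] = (1)²(0.25) + (2)²(0.125) + (3)²(0.125) + (5)²(0.125) + (7)²(0.25) + (9)²(0.125) = 27.375

27.38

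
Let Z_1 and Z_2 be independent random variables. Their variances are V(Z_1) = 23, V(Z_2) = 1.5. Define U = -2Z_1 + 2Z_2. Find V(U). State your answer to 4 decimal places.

By independence, V(U) = (-2)²V(Z_1) + (2)²V(Z_2)
= (-2)²·23 + (2)²·1.5 = 98

98.0000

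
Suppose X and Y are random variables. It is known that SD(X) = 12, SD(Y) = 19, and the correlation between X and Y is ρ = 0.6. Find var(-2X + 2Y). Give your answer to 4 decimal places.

925.6000

var(X) = (12)² = 144;  var(Y) = (19)² = 361
Cov(X,Y) = ρ·SD(X)·SD(Y) = 0.6·12·19 = 136.8
var(-2X + 2Y) = (-2)²·var(X) + (2)²·var(Y) + 2·(-2)·(2)·Cov(X,Y)
= 4·144 + 4·361 + -8·136.8 = 925.6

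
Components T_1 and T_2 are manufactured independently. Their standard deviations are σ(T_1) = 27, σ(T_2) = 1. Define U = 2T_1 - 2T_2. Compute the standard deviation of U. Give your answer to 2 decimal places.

Var(T_1) = 729, Var(T_2) = 1
By independence, Var(U) = (2)²Var(T_1) + (-2)²Var(T_2)
= (2)²·729 + (-2)²·1 = 2920
σ(U) = √2920 ≈ 54.04

54.04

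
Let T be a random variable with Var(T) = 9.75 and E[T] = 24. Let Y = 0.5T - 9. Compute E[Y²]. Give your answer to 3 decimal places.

11.438

E[0.5T - 9] = 0.5·24 − 9 = 3
Var(0.5T - 9) = (0.5)²·9.75 = 2.4375
E[Y²] = Var(Y) + (E[Y])² = 2.4375 + (3)² = 11.4375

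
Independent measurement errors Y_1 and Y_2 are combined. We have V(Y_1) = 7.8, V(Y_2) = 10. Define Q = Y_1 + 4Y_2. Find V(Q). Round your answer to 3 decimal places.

167.800

By independence, V(Q) = (1)²V(Y_1) + (4)²V(Y_2)
= (1)²·7.8 + (4)²·10 = 167.8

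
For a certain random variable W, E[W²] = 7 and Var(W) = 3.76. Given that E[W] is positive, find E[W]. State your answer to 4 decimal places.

(E[W])² = E[W²] − Var(W) = 7 − 3.76 = 3.24
E[W] = √3.24 = 1.8

1.8000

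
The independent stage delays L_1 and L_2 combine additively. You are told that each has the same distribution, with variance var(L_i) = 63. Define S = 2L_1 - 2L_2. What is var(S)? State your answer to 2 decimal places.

504.00

By independence, var(S) = (2)²var(L_1) + (-2)²var(L_2)
= (2)²·63 + (-2)²·63 = 504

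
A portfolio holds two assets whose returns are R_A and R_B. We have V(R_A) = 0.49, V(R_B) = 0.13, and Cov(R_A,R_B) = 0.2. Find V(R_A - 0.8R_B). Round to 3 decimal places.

V(R_A - 0.8R_B) = (1)²·V(R_A) + (-0.8)²·V(R_B) + 2·(1)·(-0.8)·Cov(R_A,R_B)
= 1·0.49 + 0.64·0.13 + -1.6·0.2 = 0.2532

0.253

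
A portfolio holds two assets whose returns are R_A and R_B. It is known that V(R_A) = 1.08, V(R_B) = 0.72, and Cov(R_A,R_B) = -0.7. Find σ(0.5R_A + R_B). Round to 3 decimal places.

0.539

V(0.5R_A + R_B) = (0.5)²·V(R_A) + (1)²·V(R_B) + 2·(0.5)·(1)·Cov(R_A,R_B)
= 0.25·1.08 + 1·0.72 + 1·-0.7 = 0.29
σ(0.5R_A + R_B) = √0.29 ≈ 0.539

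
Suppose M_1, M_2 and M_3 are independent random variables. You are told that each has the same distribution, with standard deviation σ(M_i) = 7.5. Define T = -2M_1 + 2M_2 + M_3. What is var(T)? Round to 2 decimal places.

var(M_i) = (7.5)² = 56.25
By independence, var(T) = (-2)²var(M_1) + (2)²var(M_2) + (1)²var(M_3)
= (-2)²·56.25 + (2)²·56.25 + (1)²·56.25 = 506.25

506.25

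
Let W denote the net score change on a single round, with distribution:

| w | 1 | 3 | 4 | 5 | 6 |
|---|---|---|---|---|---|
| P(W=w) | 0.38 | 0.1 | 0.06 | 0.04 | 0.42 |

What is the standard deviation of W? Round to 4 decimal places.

E[W] = (1)(0.38) + (3)(0.1) + (4)(0.06) + (5)(0.04) + (6)(0.42) = 3.64
E[W²] = (1)²(0.38) + (3)²(0.1) + (4)²(0.06) + (5)²(0.04) + (6)²(0.42) = 18.36
V(W) = E[W²] − (E[W])² = 18.36 − (3.64)² = 5.1104
SD(W) = √5.1104 ≈ 2.2606

2.2606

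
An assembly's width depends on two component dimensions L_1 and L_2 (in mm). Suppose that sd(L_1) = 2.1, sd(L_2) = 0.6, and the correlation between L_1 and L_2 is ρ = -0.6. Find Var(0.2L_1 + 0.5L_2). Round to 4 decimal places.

Var(L_1) = (2.1)² = 4.41;  Var(L_2) = (0.6)² = 0.36
cov(L_1,L_2) = ρ·sd(L_1)·sd(L_2) = -0.6·2.1·0.6 = -0.756
Var(0.2L_1 + 0.5L_2) = (0.2)²·Var(L_1) + (0.5)²·Var(L_2) + 2·(0.2)·(0.5)·cov(L_1,L_2)
= 0.04·4.41 + 0.25·0.36 + 0.2·-0.756 = 0.1152

0.1152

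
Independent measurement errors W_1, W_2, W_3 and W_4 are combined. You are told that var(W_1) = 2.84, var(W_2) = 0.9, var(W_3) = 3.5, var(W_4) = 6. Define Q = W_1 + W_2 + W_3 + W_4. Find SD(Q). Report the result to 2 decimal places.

By independence, var(Q) = (1)²var(W_1) + (1)²var(W_2) + (1)²var(W_3) + (1)²var(W_4)
= (1)²·2.84 + (1)²·0.9 + (1)²·3.5 + (1)²·6 = 13.24
SD(Q) = √13.24 ≈ 3.64

3.64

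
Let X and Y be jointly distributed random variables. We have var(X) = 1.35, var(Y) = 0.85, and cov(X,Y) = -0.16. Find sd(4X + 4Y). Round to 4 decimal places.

5.4845

var(4X + 4Y) = (4)²·var(X) + (4)²·var(Y) + 2·(4)·(4)·cov(X,Y)
= 16·1.35 + 16·0.85 + 32·-0.16 = 30.08
sd(4X + 4Y) = √30.08 ≈ 5.4845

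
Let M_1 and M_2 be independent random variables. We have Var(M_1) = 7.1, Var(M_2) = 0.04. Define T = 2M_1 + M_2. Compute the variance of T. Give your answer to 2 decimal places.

By independence, Var(T) = (2)²Var(M_1) + (1)²Var(M_2)
= (2)²·7.1 + (1)²·0.04 = 28.44

28.44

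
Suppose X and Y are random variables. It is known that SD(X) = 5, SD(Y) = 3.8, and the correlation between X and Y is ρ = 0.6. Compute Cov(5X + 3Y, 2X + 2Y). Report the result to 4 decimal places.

Var(X) = (5)² = 25;  Var(Y) = (3.8)² = 14.44
Cov(X,Y) = ρ·SD(X)·SD(Y) = 0.6·5·3.8 = 11.4
Cov(5X + 3Y, 2X + 2Y) = (5)(2)Var(X) + (3)(2)Var(Y) + [(5)(2) + (3)(2)]Cov(X,Y)
= 10·25 + 6·14.44 + 16·11.4 = 519.04

519.0400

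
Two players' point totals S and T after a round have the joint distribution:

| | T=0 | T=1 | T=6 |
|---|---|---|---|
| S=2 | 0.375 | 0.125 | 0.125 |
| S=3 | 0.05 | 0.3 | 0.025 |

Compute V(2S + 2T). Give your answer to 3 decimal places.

E[S] = 2.375,  E[T] = 1.325,  E[ST] = 3.1
V(S) = 5.875 − (2.375)² = 0.234375;  V(T) = 5.825 − (1.325)² = 4.069375
Cov(S,T) = 3.1 − (2.375)(1.325) = -0.046875
V(2S + 2T) = (2)²·0.234375 + (2)²·4.069375 + 2·(2)·(2)·-0.046875 = 16.84

16.840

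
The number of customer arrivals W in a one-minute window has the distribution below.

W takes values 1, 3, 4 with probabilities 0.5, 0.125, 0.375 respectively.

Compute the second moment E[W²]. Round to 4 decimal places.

7.6250

E[W²] = (1)²(0.5) + (3)²(0.125) + (4)²(0.375) = 7.625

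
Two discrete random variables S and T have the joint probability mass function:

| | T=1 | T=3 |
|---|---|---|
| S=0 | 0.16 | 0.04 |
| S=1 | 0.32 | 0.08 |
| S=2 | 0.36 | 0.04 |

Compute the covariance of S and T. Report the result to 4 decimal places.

-0.0640

E[S] = 1.2,  E[T] = 1.32
E[ST] = 1.52
Cov(S,T) = E[ST] − E[S]E[T] = 1.52 − (1.2)(1.32) = -0.064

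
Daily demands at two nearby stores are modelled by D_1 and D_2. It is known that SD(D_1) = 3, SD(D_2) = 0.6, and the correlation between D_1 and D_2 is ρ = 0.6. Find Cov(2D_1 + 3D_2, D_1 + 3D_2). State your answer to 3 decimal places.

Var(D_1) = (3)² = 9;  Var(D_2) = (0.6)² = 0.36
Cov(D_1,D_2) = ρ·SD(D_1)·SD(D_2) = 0.6·3·0.6 = 1.08
Cov(2D_1 + 3D_2, D_1 + 3D_2) = (2)(1)Var(D_1) + (3)(3)Var(D_2) + [(2)(3) + (3)(1)]Cov(D_1,D_2)
= 2·9 + 9·0.36 + 9·1.08 = 30.96

30.960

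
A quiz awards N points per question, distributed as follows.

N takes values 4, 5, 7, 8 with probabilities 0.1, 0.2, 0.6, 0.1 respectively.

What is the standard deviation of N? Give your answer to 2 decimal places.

E[N] = (4)(0.1) + (5)(0.2) + (7)(0.6) + (8)(0.1) = 6.4
E[N²] = (4)²(0.1) + (5)²(0.2) + (7)²(0.6) + (8)²(0.1) = 42.4
Var(N) = E[N²] − (E[N])² = 42.4 − (6.4)² = 1.44
SD(N) = √1.44 ≈ 1.20

1.20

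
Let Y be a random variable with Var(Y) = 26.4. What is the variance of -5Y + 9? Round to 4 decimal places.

660.0000

Var(-5Y + 9) = (-5)²·Var(Y) = 25·26.4 = 660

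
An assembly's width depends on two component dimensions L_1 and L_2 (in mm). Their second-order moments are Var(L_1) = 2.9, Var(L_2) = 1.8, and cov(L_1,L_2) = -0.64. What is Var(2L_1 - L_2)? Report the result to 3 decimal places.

Var(2L_1 - L_2) = (2)²·Var(L_1) + (-1)²·Var(L_2) + 2·(2)·(-1)·cov(L_1,L_2)
= 4·2.9 + 1·1.8 + -4·-0.64 = 15.96

15.960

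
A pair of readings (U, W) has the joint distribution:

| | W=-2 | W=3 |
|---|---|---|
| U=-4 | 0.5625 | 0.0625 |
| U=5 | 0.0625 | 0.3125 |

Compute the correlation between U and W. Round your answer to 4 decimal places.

E[U] = -0.625,  E[W] = -0.125
E[UW] = 7.8125
Cov(U,W) = E[UW] − E[U]E[W] = 7.8125 − (-0.625)(-0.125) = 7.734375
var(U) = 18.984375,  var(W) = 5.859375
ρ = 7.734375 / √(18.984375·5.859375) ≈ 0.7333

0.7333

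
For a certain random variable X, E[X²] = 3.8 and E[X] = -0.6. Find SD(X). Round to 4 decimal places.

1.8547

V(X) = 3.8 − (-0.6)² = 3.44
SD(X) = √3.44 ≈ 1.8547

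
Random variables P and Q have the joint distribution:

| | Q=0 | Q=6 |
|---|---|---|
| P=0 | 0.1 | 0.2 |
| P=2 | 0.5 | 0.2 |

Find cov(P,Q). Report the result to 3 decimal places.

-0.960

E[P] = 1.4,  E[Q] = 2.4
E[PQ] = 2.4
cov(P,Q) = E[PQ] − E[P]E[Q] = 2.4 − (1.4)(2.4) = -0.96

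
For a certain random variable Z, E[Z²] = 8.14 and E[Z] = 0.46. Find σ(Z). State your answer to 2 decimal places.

2.82

Var(Z) = 8.14 − (0.46)² = 7.9284
σ(Z) = √7.9284 ≈ 2.82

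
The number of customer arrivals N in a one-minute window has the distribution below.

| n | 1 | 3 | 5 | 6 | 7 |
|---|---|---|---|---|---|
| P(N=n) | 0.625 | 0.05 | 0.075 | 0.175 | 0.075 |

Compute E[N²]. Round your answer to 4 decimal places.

E[N²] = (1)²(0.625) + (3)²(0.05) + (5)²(0.075) + (6)²(0.175) + (7)²(0.075) = 12.925

12.9250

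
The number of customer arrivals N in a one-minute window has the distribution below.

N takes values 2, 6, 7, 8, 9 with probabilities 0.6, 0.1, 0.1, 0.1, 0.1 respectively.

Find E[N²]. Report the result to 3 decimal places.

25.400

E[N²] = (2)²(0.6) + (6)²(0.1) + (7)²(0.1) + (8)²(0.1) + (9)²(0.1) = 25.4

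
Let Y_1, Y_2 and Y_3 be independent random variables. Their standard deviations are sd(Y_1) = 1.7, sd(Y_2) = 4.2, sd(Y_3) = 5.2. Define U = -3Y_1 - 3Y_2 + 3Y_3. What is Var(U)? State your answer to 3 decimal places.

Var(Y_1) = 2.89, Var(Y_2) = 17.64, Var(Y_3) = 27.04
By independence, Var(U) = (-3)²Var(Y_1) + (-3)²Var(Y_2) + (3)²Var(Y_3)
= (-3)²·2.89 + (-3)²·17.64 + (3)²·27.04 = 428.13

428.130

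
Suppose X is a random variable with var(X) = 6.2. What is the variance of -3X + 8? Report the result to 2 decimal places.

var(-3X + 8) = (-3)²·var(X) = 9·6.2 = 55.8

55.80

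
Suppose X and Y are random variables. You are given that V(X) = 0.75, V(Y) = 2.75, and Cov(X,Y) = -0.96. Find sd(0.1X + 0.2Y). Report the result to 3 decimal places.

0.281

V(0.1X + 0.2Y) = (0.1)²·V(X) + (0.2)²·V(Y) + 2·(0.1)·(0.2)·Cov(X,Y)
= 0.01·0.75 + 0.04·2.75 + 0.04·-0.96 = 0.0791
sd(0.1X + 0.2Y) = √0.0791 ≈ 0.281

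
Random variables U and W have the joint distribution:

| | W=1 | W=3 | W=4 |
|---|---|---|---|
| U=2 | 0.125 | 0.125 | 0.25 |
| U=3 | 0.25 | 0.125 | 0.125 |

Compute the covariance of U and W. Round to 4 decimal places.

-0.1875

E[U] = 2.5,  E[W] = 2.625
E[UW] = 6.375
cov(U,W) = E[UW] − E[U]E[W] = 6.375 − (2.5)(2.625) = -0.1875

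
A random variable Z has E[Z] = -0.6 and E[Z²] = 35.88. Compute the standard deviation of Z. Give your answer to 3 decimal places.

Var(Z) = 35.88 − (-0.6)² = 35.52
sd(Z) = √35.52 ≈ 5.960

5.960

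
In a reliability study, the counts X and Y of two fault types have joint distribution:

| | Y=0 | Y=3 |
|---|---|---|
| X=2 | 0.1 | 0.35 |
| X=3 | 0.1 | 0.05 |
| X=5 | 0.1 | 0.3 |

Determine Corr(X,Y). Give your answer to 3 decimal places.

0.008

E[X] = 3.35,  E[Y] = 2.1
E[XY] = 7.05
Cov(X,Y) = E[XY] − E[X]E[Y] = 7.05 − (3.35)(2.1) = 0.015
Var(X) = 1.9275,  Var(Y) = 1.89
ρ = 0.015 / √(1.9275·1.89) ≈ 0.008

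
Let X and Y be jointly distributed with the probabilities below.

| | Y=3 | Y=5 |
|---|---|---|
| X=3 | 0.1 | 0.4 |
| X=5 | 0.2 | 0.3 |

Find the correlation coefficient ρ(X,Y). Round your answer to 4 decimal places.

E[X] = 4,  E[Y] = 4.4
E[XY] = 17.4
Cov(X,Y) = E[XY] − E[X]E[Y] = 17.4 − (4)(4.4) = -0.2
Var(X) = 1,  Var(Y) = 0.84
ρ = -0.2 / √(1·0.84) ≈ -0.2182

-0.2182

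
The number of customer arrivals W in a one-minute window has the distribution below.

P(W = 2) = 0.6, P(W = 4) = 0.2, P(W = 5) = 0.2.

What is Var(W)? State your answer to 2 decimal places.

E[W] = (2)(0.6) + (4)(0.2) + (5)(0.2) = 3
E[W²] = (2)²(0.6) + (4)²(0.2) + (5)²(0.2) = 10.6
Var(W) = E[W²] − (E[W])² = 10.6 − (3)² = 1.6

1.60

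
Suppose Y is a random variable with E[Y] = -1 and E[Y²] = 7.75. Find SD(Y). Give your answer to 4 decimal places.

2.5981

Var(Y) = 7.75 − (-1)² = 6.75
SD(Y) = √6.75 ≈ 2.5981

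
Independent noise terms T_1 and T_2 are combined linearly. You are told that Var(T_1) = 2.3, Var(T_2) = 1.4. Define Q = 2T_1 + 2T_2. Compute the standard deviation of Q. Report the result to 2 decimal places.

By independence, Var(Q) = (2)²Var(T_1) + (2)²Var(T_2)
= (2)²·2.3 + (2)²·1.4 = 14.8
σ(Q) = √14.8 ≈ 3.85

3.85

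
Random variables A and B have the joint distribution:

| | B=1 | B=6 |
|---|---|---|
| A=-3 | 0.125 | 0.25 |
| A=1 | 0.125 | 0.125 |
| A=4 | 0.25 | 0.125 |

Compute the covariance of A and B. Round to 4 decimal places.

E[A] = 0.625,  E[B] = 3.5
E[AB] = 0
Cov(A,B) = E[AB] − E[A]E[B] = 0 − (0.625)(3.5) = -2.1875

-2.1875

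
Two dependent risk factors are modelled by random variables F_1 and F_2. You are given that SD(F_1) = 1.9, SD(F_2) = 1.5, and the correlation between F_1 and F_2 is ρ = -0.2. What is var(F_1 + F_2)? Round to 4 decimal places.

var(F_1) = (1.9)² = 3.61;  var(F_2) = (1.5)² = 2.25
Cov(F_1,F_2) = ρ·SD(F_1)·SD(F_2) = -0.2·1.9·1.5 = -0.57
var(F_1 + F_2) = (1)²·var(F_1) + (1)²·var(F_2) + 2·(1)·(1)·Cov(F_1,F_2)
= 1·3.61 + 1·2.25 + 2·-0.57 = 4.72

4.7200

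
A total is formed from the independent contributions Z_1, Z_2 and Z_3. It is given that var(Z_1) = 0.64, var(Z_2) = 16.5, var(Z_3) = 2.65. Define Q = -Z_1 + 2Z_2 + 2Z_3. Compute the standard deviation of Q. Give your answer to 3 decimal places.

By independence, var(Q) = (-1)²var(Z_1) + (2)²var(Z_2) + (2)²var(Z_3)
= (-1)²·0.64 + (2)²·16.5 + (2)²·2.65 = 77.24
SD(Q) = √77.24 ≈ 8.789

8.789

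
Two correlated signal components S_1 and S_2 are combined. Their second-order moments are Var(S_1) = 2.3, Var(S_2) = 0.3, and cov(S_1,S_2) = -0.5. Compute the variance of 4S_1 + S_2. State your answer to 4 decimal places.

33.1000

Var(4S_1 + S_2) = (4)²·Var(S_1) + (1)²·Var(S_2) + 2·(4)·(1)·cov(S_1,S_2)
= 16·2.3 + 1·0.3 + 8·-0.5 = 33.1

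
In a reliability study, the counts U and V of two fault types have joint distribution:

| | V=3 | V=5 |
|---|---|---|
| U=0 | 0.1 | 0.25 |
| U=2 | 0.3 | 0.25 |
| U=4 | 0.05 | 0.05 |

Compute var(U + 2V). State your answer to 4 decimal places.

E[U] = 1.5,  E[V] = 4.1,  E[UV] = 5.9
var(U) = 3.8 − (1.5)² = 1.55;  var(V) = 17.8 − (4.1)² = 0.99
cov(U,V) = 5.9 − (1.5)(4.1) = -0.25
var(U + 2V) = (1)²·1.55 + (2)²·0.99 + 2·(1)·(2)·-0.25 = 4.51

4.5100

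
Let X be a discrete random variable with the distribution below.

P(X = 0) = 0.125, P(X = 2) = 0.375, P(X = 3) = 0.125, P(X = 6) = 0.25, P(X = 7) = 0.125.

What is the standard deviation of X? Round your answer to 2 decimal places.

E[X] = (0)(0.125) + (2)(0.375) + (3)(0.125) + (6)(0.25) + (7)(0.125) = 3.5
E[X²] = (0)²(0.125) + (2)²(0.375) + (3)²(0.125) + (6)²(0.25) + (7)²(0.125) = 17.75
var(X) = E[X²] − (E[X])² = 17.75 − (3.5)² = 5.5
SD(X) = √5.5 ≈ 2.35

2.35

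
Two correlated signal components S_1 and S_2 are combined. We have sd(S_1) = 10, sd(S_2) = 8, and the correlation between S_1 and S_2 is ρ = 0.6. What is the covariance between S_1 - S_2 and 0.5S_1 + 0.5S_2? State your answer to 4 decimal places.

V(S_1) = (10)² = 100;  V(S_2) = (8)² = 64
Cov(S_1,S_2) = ρ·sd(S_1)·sd(S_2) = 0.6·10·8 = 48
Cov(S_1 - S_2, 0.5S_1 + 0.5S_2) = (1)(0.5)V(S_1) + (-1)(0.5)V(S_2) + [(1)(0.5) + (-1)(0.5)]Cov(S_1,S_2)
= 0.5·100 + -0.5·64 + 0·48 = 18

18.0000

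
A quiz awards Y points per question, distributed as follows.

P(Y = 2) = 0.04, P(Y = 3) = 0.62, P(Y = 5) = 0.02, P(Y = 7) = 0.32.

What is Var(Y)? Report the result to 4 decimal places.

E[Y] = (2)(0.04) + (3)(0.62) + (5)(0.02) + (7)(0.32) = 4.28
E[Y²] = (2)²(0.04) + (3)²(0.62) + (5)²(0.02) + (7)²(0.32) = 21.92
Var(Y) = E[Y²] − (E[Y])² = 21.92 − (4.28)² = 3.6016

3.6016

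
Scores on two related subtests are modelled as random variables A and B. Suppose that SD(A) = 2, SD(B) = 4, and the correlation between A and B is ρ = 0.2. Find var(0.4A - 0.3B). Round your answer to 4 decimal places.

1.6960

var(A) = (2)² = 4;  var(B) = (4)² = 16
cov(A,B) = ρ·SD(A)·SD(B) = 0.2·2·4 = 1.6
var(0.4A - 0.3B) = (0.4)²·var(A) + (-0.3)²·var(B) + 2·(0.4)·(-0.3)·cov(A,B)
= 0.16·4 + 0.09·16 + -0.24·1.6 = 1.696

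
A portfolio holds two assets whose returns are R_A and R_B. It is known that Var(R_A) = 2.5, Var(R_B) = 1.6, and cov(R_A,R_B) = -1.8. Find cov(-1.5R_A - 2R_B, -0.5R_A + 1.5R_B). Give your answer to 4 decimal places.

-0.6750

cov(-1.5R_A - 2R_B, -0.5R_A + 1.5R_B) = (-1.5)(-0.5)Var(R_A) + (-2)(1.5)Var(R_B) + [(-1.5)(1.5) + (-2)(-0.5)]cov(R_A,R_B)
= 0.75·2.5 + -3·1.6 + -1.25·-1.8 = -0.675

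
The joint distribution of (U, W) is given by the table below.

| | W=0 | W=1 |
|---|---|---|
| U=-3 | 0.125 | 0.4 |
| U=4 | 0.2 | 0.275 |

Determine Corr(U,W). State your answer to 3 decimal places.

E[U] = 0.325,  E[W] = 0.675
E[UW] = -0.1
Cov(U,W) = E[UW] − E[U]E[W] = -0.1 − (0.325)(0.675) = -0.319375
var(U) = 12.219375,  var(W) = 0.219375
ρ = -0.319375 / √(12.219375·0.219375) ≈ -0.195

-0.195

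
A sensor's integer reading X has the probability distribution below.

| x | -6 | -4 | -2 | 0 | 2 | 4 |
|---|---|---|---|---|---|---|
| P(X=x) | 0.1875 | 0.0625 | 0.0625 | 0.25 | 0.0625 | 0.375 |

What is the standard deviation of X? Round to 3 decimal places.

E[X] = (-6)(0.1875) + (-4)(0.0625) + (-2)(0.0625) + (0)(0.25) + (2)(0.0625) + (4)(0.375) = 0.125
E[X²] = (-6)²(0.1875) + (-4)²(0.0625) + (-2)²(0.0625) + (0)²(0.25) + (2)²(0.0625) + (4)²(0.375) = 14.25
V(X) = E[X²] − (E[X])² = 14.25 − (0.125)² = 14.234375
sd(X) = √14.234375 ≈ 3.773

3.773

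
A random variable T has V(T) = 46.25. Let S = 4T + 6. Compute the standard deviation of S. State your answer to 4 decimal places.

V(4T + 6) = (4)²·46.25 = 740
SD(S) = √740 ≈ 27.2029

27.2029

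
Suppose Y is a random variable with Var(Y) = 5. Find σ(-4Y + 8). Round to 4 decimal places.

Var(-4Y + 8) = (-4)²·5 = 80
σ(-4Y + 8) = √80 ≈ 8.9443

8.9443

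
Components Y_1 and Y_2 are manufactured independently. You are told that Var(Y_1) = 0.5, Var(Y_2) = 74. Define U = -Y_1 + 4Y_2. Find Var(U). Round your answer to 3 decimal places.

By independence, Var(U) = (-1)²Var(Y_1) + (4)²Var(Y_2)
= (-1)²·0.5 + (4)²·74 = 1184.5

1184.500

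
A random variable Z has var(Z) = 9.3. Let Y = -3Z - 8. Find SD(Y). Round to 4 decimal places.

var(-3Z - 8) = (-3)²·9.3 = 83.7
SD(Y) = √83.7 ≈ 9.1488

9.1488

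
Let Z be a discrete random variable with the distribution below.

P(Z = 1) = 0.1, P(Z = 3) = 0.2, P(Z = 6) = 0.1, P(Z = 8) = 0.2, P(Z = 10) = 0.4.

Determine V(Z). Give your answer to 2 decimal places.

10.69

E[Z] = (1)(0.1) + (3)(0.2) + (6)(0.1) + (8)(0.2) + (10)(0.4) = 6.9
E[Z²] = (1)²(0.1) + (3)²(0.2) + (6)²(0.1) + (8)²(0.2) + (10)²(0.4) = 58.3
V(Z) = E[Z²] − (E[Z])² = 58.3 − (6.9)² = 10.69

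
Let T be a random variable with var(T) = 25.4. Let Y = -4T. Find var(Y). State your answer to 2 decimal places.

var(-4T) = (-4)²·var(T) = 16·25.4 = 406.4

406.40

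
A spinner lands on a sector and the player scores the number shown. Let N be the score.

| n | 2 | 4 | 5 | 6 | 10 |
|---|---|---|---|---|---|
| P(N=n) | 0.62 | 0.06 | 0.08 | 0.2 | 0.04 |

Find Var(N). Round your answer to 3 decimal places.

4.530

E[N] = (2)(0.62) + (4)(0.06) + (5)(0.08) + (6)(0.2) + (10)(0.04) = 3.48
E[N²] = (2)²(0.62) + (4)²(0.06) + (5)²(0.08) + (6)²(0.2) + (10)²(0.04) = 16.64
Var(N) = E[N²] − (E[N])² = 16.64 − (3.48)² = 4.5296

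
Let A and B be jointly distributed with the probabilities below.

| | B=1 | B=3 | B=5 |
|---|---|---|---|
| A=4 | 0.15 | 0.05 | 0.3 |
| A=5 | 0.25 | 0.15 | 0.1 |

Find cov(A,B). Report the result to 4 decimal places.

-0.3000

E[A] = 4.5,  E[B] = 3
E[AB] = 13.2
cov(A,B) = E[AB] − E[A]E[B] = 13.2 − (4.5)(3) = -0.3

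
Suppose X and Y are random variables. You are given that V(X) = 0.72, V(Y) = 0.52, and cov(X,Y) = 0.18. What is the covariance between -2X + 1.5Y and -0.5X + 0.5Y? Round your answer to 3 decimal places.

cov(-2X + 1.5Y, -0.5X + 0.5Y) = (-2)(-0.5)V(X) + (1.5)(0.5)V(Y) + [(-2)(0.5) + (1.5)(-0.5)]cov(X,Y)
= 1·0.72 + 0.75·0.52 + -1.75·0.18 = 0.795

0.795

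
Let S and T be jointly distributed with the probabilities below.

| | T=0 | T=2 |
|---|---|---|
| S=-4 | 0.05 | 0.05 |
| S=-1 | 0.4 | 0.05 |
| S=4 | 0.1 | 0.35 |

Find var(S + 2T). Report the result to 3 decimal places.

18.088

E[S] = 0.95,  E[T] = 0.9,  E[ST] = 2.3
var(S) = 9.25 − (0.95)² = 8.3475;  var(T) = 1.8 − (0.9)² = 0.99
cov(S,T) = 2.3 − (0.95)(0.9) = 1.445
var(S + 2T) = (1)²·8.3475 + (2)²·0.99 + 2·(1)·(2)·1.445 = 18.0875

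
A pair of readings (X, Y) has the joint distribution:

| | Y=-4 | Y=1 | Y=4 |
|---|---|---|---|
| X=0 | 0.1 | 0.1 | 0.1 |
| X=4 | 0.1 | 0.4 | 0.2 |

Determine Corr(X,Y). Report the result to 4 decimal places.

0.1338

E[X] = 2.8,  E[Y] = 0.9
E[XY] = 3.2
Cov(X,Y) = E[XY] − E[X]E[Y] = 3.2 − (2.8)(0.9) = 0.68
Var(X) = 3.36,  Var(Y) = 7.69
ρ = 0.68 / √(3.36·7.69) ≈ 0.1338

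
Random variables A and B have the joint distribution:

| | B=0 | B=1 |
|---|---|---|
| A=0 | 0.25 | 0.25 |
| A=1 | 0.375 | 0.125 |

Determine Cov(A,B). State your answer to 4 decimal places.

-0.0625

E[A] = 0.5,  E[B] = 0.375
E[AB] = 0.125
Cov(A,B) = E[AB] − E[A]E[B] = 0.125 − (0.5)(0.375) = -0.0625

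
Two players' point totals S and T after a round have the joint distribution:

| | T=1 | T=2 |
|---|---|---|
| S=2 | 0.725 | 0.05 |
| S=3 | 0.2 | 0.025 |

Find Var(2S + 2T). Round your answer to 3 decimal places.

1.040

E[S] = 2.225,  E[T] = 1.075,  E[ST] = 2.4
Var(S) = 5.125 − (2.225)² = 0.174375;  Var(T) = 1.225 − (1.075)² = 0.069375
cov(S,T) = 2.4 − (2.225)(1.075) = 0.008125
Var(2S + 2T) = (2)²·0.174375 + (2)²·0.069375 + 2·(2)·(2)·0.008125 = 1.04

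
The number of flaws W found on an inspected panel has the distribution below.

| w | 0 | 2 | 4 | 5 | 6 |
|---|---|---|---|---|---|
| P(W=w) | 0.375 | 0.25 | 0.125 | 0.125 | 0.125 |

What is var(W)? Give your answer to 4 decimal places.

E[W] = (0)(0.375) + (2)(0.25) + (4)(0.125) + (5)(0.125) + (6)(0.125) = 2.375
E[W²] = (0)²(0.375) + (2)²(0.25) + (4)²(0.125) + (5)²(0.125) + (6)²(0.125) = 10.625
var(W) = E[W²] − (E[W])² = 10.625 − (2.375)² = 4.984375

4.9844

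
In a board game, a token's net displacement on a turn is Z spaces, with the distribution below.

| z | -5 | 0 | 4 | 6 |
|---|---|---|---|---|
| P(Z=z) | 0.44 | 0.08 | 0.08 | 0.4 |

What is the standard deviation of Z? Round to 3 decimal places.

5.139

E[Z] = (-5)(0.44) + (0)(0.08) + (4)(0.08) + (6)(0.4) = 0.52
E[Z²] = (-5)²(0.44) + (0)²(0.08) + (4)²(0.08) + (6)²(0.4) = 26.68
Var(Z) = E[Z²] − (E[Z])² = 26.68 − (0.52)² = 26.4096
σ(Z) = √26.4096 ≈ 5.139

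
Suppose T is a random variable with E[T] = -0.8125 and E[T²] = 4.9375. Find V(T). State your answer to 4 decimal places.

4.2773

V(T) = 4.9375 − (-0.8125)² = 4.27734375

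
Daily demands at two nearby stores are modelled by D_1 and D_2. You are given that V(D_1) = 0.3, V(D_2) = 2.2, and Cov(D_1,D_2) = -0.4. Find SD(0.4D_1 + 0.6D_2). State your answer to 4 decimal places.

V(0.4D_1 + 0.6D_2) = (0.4)²·V(D_1) + (0.6)²·V(D_2) + 2·(0.4)·(0.6)·Cov(D_1,D_2)
= 0.16·0.3 + 0.36·2.2 + 0.48·-0.4 = 0.648
SD(0.4D_1 + 0.6D_2) = √0.648 ≈ 0.8050

0.8050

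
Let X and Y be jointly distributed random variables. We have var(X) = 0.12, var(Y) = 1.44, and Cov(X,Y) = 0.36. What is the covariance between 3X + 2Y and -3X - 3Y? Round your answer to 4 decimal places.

Cov(3X + 2Y, -3X - 3Y) = (3)(-3)var(X) + (2)(-3)var(Y) + [(3)(-3) + (2)(-3)]Cov(X,Y)
= -9·0.12 + -6·1.44 + -15·0.36 = -15.12

-15.1200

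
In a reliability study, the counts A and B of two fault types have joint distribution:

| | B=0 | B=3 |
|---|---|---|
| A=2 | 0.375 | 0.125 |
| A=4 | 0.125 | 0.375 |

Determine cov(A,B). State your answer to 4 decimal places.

E[A] = 3,  E[B] = 1.5
E[AB] = 5.25
cov(A,B) = E[AB] − E[A]E[B] = 5.25 − (3)(1.5) = 0.75

0.7500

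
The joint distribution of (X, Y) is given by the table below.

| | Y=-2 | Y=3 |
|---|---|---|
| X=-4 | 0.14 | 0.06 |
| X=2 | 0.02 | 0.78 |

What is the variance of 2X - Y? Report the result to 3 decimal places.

13.440

E[X] = 0.8,  E[Y] = 2.2,  E[XY] = 5
V(X) = 6.4 − (0.8)² = 5.76;  V(Y) = 8.2 − (2.2)² = 3.36
Cov(X,Y) = 5 − (0.8)(2.2) = 3.24
V(2X - Y) = (2)²·5.76 + (-1)²·3.36 + 2·(2)·(-1)·3.24 = 13.44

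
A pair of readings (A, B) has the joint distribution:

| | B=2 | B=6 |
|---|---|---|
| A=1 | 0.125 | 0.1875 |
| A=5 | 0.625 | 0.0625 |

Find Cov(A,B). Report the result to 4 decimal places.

-1.7500

E[A] = 3.75,  E[B] = 3
E[AB] = 9.5
Cov(A,B) = E[AB] − E[A]E[B] = 9.5 − (3.75)(3) = -1.75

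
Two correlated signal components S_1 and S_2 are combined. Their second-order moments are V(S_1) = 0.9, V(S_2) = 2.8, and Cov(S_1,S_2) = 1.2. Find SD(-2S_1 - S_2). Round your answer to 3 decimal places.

V(-2S_1 - S_2) = (-2)²·V(S_1) + (-1)²·V(S_2) + 2·(-2)·(-1)·Cov(S_1,S_2)
= 4·0.9 + 1·2.8 + 4·1.2 = 11.2
SD(-2S_1 - S_2) = √11.2 ≈ 3.347

3.347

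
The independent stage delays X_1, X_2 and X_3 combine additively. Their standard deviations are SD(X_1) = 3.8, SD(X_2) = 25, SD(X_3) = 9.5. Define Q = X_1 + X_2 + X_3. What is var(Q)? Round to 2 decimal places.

729.69

var(X_1) = 14.44, var(X_2) = 625, var(X_3) = 90.25
By independence, var(Q) = (1)²var(X_1) + (1)²var(X_2) + (1)²var(X_3)
= (1)²·14.44 + (1)²·625 + (1)²·90.25 = 729.69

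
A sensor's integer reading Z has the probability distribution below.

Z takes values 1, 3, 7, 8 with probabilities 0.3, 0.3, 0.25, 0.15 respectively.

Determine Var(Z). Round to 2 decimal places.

7.63

E[Z] = (1)(0.3) + (3)(0.3) + (7)(0.25) + (8)(0.15) = 4.15
E[Z²] = (1)²(0.3) + (3)²(0.3) + (7)²(0.25) + (8)²(0.15) = 24.85
Var(Z) = E[Z²] − (E[Z])² = 24.85 − (4.15)² = 7.6275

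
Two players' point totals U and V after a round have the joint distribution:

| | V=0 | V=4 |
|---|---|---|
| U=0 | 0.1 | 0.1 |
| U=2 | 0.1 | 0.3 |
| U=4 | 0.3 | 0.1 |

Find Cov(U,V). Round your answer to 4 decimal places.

E[U] = 2.4,  E[V] = 2
E[UV] = 4
Cov(U,V) = E[UV] − E[U]E[V] = 4 − (2.4)(2) = -0.8

-0.8000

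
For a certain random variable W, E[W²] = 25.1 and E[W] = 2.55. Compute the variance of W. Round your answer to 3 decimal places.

18.598

V(W) = 25.1 − (2.55)² = 18.5975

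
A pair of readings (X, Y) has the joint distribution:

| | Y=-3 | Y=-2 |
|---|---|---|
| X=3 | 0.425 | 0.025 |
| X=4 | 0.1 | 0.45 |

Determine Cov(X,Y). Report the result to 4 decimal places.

0.1888

E[X] = 3.55,  E[Y] = -2.525
E[XY] = -8.775
Cov(X,Y) = E[XY] − E[X]E[Y] = -8.775 − (3.55)(-2.525) = 0.18875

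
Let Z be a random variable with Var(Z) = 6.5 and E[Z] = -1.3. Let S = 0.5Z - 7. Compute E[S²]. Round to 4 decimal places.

E[0.5Z - 7] = 0.5·-1.3 − 7 = -7.65
Var(0.5Z - 7) = (0.5)²·6.5 = 1.625
E[S²] = Var(S) + (E[S])² = 1.625 + (-7.65)² = 60.1475

60.1475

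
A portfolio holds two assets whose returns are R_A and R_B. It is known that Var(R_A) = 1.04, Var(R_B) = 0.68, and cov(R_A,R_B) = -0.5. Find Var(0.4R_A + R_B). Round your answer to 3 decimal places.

0.446

Var(0.4R_A + R_B) = (0.4)²·Var(R_A) + (1)²·Var(R_B) + 2·(0.4)·(1)·cov(R_A,R_B)
= 0.16·1.04 + 1·0.68 + 0.8·-0.5 = 0.4464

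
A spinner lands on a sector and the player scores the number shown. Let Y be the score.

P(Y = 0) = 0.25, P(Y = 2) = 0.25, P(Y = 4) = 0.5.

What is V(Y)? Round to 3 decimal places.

E[Y] = (0)(0.25) + (2)(0.25) + (4)(0.5) = 2.5
E[Y²] = (0)²(0.25) + (2)²(0.25) + (4)²(0.5) = 9
V(Y) = E[Y²] − (E[Y])² = 9 − (2.5)² = 2.75

2.750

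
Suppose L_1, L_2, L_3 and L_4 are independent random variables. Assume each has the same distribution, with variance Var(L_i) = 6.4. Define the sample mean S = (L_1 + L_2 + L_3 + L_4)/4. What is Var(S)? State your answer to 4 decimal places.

By independence, Var(S) = (0.25)²Var(L_1) + (0.25)²Var(L_2) + (0.25)²Var(L_3) + (0.25)²Var(L_4)
= (0.25)²·6.4 + (0.25)²·6.4 + (0.25)²·6.4 + (0.25)²·6.4 = 1.6

1.6000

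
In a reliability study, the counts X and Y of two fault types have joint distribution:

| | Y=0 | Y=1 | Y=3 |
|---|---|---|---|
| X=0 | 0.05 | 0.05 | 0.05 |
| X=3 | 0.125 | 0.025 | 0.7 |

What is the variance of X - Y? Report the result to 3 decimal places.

E[X] = 2.55,  E[Y] = 2.325,  E[XY] = 6.375
Var(X) = 7.65 − (2.55)² = 1.1475;  Var(Y) = 6.825 − (2.325)² = 1.419375
cov(X,Y) = 6.375 − (2.55)(2.325) = 0.44625
Var(X - Y) = (1)²·1.1475 + (-1)²·1.419375 + 2·(1)·(-1)·0.44625 = 1.674375

1.674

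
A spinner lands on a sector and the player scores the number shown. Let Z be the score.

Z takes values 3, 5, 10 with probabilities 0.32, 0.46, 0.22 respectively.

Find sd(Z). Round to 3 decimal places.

2.563

E[Z] = (3)(0.32) + (5)(0.46) + (10)(0.22) = 5.46
E[Z²] = (3)²(0.32) + (5)²(0.46) + (10)²(0.22) = 36.38
var(Z) = E[Z²] − (E[Z])² = 36.38 − (5.46)² = 6.5684
sd(Z) = √6.5684 ≈ 2.563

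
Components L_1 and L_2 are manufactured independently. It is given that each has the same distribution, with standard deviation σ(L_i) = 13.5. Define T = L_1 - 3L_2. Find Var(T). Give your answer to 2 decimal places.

1822.50

Var(L_i) = (13.5)² = 182.25
By independence, Var(T) = (1)²Var(L_1) + (-3)²Var(L_2)
= (1)²·182.25 + (-3)²·182.25 = 1822.5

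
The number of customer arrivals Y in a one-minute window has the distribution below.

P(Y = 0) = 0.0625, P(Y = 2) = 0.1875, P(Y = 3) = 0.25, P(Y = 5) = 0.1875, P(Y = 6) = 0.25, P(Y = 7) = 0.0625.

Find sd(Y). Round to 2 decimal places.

1.94

E[Y] = (0)(0.0625) + (2)(0.1875) + (3)(0.25) + (5)(0.1875) + (6)(0.25) + (7)(0.0625) = 4
E[Y²] = (0)²(0.0625) + (2)²(0.1875) + (3)²(0.25) + (5)²(0.1875) + (6)²(0.25) + (7)²(0.0625) = 19.75
Var(Y) = E[Y²] − (E[Y])² = 19.75 − (4)² = 3.75
sd(Y) = √3.75 ≈ 1.94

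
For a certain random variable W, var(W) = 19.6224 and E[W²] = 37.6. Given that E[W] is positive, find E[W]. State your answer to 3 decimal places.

4.240

(E[W])² = E[W²] − var(W) = 37.6 − 19.6224 = 17.9776
E[W] = √17.9776 = 4.24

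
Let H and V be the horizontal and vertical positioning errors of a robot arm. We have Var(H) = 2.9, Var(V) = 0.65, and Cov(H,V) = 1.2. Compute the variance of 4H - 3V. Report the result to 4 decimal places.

Var(4H - 3V) = (4)²·Var(H) + (-3)²·Var(V) + 2·(4)·(-3)·Cov(H,V)
= 16·2.9 + 9·0.65 + -24·1.2 = 23.45

23.4500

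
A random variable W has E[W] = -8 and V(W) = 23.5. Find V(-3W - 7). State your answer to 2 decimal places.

V(-3W - 7) = (-3)²·V(W) = 9·23.5 = 211.5

211.50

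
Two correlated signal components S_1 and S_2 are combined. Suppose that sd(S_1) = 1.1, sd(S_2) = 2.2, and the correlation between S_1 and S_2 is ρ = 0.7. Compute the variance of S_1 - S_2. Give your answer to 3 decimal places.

var(S_1) = (1.1)² = 1.21;  var(S_2) = (2.2)² = 4.84
cov(S_1,S_2) = ρ·sd(S_1)·sd(S_2) = 0.7·1.1·2.2 = 1.694
var(S_1 - S_2) = (1)²·var(S_1) + (-1)²·var(S_2) + 2·(1)·(-1)·cov(S_1,S_2)
= 1·1.21 + 1·4.84 + -2·1.694 = 2.662

2.662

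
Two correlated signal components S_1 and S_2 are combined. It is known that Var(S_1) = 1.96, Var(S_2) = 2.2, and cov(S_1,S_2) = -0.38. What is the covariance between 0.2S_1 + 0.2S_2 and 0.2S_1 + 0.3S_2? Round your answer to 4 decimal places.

0.1724

cov(0.2S_1 + 0.2S_2, 0.2S_1 + 0.3S_2) = (0.2)(0.2)Var(S_1) + (0.2)(0.3)Var(S_2) + [(0.2)(0.3) + (0.2)(0.2)]cov(S_1,S_2)
= 0.04·1.96 + 0.06·2.2 + 0.1·-0.38 = 0.1724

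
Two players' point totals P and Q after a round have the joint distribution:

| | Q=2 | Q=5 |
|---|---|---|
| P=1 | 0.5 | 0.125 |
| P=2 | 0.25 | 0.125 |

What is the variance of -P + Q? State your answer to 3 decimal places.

E[P] = 1.375,  E[Q] = 2.75,  E[PQ] = 3.875
Var(P) = 2.125 − (1.375)² = 0.234375;  Var(Q) = 9.25 − (2.75)² = 1.6875
cov(P,Q) = 3.875 − (1.375)(2.75) = 0.09375
Var(-P + Q) = (-1)²·0.234375 + (1)²·1.6875 + 2·(-1)·(1)·0.09375 = 1.734375

1.734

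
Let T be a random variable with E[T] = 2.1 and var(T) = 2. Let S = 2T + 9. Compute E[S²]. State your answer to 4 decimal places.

E[2T + 9] = 2·2.1 + 9 = 13.2
var(2T + 9) = (2)²·2 = 8
E[S²] = var(S) + (E[S])² = 8 + (13.2)² = 182.24

182.2400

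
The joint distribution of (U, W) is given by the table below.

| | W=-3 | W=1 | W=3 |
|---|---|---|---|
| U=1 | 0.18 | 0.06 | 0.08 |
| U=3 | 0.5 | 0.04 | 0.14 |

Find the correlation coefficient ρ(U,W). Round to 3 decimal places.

E[U] = 2.36,  E[W] = -1.28
E[UW] = -3.36
Cov(U,W) = E[UW] − E[U]E[W] = -3.36 − (2.36)(-1.28) = -0.3392
Var(U) = 0.8704,  Var(W) = 6.5616
ρ = -0.3392 / √(0.8704·6.5616) ≈ -0.142

-0.142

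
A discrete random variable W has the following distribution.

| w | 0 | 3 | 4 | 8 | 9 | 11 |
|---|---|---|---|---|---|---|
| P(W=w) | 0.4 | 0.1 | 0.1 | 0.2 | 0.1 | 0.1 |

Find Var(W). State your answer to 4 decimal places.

17.0100

E[W] = (0)(0.4) + (3)(0.1) + (4)(0.1) + (8)(0.2) + (9)(0.1) + (11)(0.1) = 4.3
E[W²] = (0)²(0.4) + (3)²(0.1) + (4)²(0.1) + (8)²(0.2) + (9)²(0.1) + (11)²(0.1) = 35.5
Var(W) = E[W²] − (E[W])² = 35.5 − (4.3)² = 17.01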